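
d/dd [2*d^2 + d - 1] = 4*d + 1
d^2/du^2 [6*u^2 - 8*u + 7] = 12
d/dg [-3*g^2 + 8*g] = 8 - 6*g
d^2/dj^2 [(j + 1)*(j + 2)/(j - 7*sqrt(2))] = 2*(21*sqrt(2) + 100)/(j^3 - 21*sqrt(2)*j^2 + 294*j - 686*sqrt(2))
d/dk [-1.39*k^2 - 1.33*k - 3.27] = -2.78*k - 1.33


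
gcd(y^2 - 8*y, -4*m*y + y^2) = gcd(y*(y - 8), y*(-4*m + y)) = y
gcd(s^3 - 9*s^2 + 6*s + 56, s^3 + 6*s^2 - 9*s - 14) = 1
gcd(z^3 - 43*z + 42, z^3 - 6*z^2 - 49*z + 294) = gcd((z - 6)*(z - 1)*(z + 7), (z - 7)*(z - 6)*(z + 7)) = z^2 + z - 42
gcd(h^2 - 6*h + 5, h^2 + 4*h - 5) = h - 1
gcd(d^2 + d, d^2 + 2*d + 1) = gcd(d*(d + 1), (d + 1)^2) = d + 1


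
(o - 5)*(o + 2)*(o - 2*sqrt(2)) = o^3 - 3*o^2 - 2*sqrt(2)*o^2 - 10*o + 6*sqrt(2)*o + 20*sqrt(2)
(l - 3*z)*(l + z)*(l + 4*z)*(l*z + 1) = l^4*z + 2*l^3*z^2 + l^3 - 11*l^2*z^3 + 2*l^2*z - 12*l*z^4 - 11*l*z^2 - 12*z^3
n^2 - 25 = (n - 5)*(n + 5)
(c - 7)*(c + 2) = c^2 - 5*c - 14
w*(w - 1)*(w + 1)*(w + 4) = w^4 + 4*w^3 - w^2 - 4*w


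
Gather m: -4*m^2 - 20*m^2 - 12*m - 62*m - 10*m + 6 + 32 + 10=-24*m^2 - 84*m + 48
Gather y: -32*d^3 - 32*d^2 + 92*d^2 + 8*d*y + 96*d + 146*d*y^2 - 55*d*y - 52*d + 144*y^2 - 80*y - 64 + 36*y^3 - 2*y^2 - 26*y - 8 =-32*d^3 + 60*d^2 + 44*d + 36*y^3 + y^2*(146*d + 142) + y*(-47*d - 106) - 72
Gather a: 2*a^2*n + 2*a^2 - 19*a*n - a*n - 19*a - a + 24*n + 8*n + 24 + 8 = a^2*(2*n + 2) + a*(-20*n - 20) + 32*n + 32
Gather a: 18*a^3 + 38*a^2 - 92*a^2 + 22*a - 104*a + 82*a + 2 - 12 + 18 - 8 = 18*a^3 - 54*a^2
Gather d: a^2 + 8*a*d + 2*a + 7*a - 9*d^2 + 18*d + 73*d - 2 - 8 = a^2 + 9*a - 9*d^2 + d*(8*a + 91) - 10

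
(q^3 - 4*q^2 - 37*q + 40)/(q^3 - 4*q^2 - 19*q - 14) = (-q^3 + 4*q^2 + 37*q - 40)/(-q^3 + 4*q^2 + 19*q + 14)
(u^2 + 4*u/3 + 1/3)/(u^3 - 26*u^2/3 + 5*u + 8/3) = (u + 1)/(u^2 - 9*u + 8)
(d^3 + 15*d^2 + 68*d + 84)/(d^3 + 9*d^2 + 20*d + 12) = (d + 7)/(d + 1)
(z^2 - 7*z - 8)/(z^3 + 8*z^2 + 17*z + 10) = (z - 8)/(z^2 + 7*z + 10)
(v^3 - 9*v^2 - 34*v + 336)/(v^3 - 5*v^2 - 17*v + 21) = (v^2 - 2*v - 48)/(v^2 + 2*v - 3)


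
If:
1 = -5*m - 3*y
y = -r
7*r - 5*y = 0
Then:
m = -1/5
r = 0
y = 0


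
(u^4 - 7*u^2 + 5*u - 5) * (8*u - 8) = 8*u^5 - 8*u^4 - 56*u^3 + 96*u^2 - 80*u + 40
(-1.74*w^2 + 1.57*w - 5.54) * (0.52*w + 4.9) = -0.9048*w^3 - 7.7096*w^2 + 4.8122*w - 27.146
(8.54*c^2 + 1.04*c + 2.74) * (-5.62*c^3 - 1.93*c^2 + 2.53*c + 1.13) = -47.9948*c^5 - 22.327*c^4 + 4.2002*c^3 + 6.9932*c^2 + 8.1074*c + 3.0962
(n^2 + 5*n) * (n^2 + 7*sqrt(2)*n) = n^4 + 5*n^3 + 7*sqrt(2)*n^3 + 35*sqrt(2)*n^2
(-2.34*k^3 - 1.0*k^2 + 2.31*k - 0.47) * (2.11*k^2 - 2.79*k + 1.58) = -4.9374*k^5 + 4.4186*k^4 + 3.9669*k^3 - 9.0166*k^2 + 4.9611*k - 0.7426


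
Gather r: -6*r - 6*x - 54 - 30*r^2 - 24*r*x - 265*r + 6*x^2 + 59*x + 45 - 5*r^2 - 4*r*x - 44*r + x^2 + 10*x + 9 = -35*r^2 + r*(-28*x - 315) + 7*x^2 + 63*x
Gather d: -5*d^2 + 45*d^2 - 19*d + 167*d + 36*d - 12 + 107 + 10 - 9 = 40*d^2 + 184*d + 96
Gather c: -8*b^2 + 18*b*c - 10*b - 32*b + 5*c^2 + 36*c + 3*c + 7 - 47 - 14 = -8*b^2 - 42*b + 5*c^2 + c*(18*b + 39) - 54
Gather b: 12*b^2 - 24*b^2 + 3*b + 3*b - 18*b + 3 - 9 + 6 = -12*b^2 - 12*b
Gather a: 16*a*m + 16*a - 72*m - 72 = a*(16*m + 16) - 72*m - 72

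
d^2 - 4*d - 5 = (d - 5)*(d + 1)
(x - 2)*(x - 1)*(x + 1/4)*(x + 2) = x^4 - 3*x^3/4 - 17*x^2/4 + 3*x + 1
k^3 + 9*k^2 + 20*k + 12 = (k + 1)*(k + 2)*(k + 6)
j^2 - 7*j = j*(j - 7)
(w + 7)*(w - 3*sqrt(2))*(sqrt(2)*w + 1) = sqrt(2)*w^3 - 5*w^2 + 7*sqrt(2)*w^2 - 35*w - 3*sqrt(2)*w - 21*sqrt(2)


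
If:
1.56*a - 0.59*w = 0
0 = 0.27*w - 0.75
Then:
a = 1.05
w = 2.78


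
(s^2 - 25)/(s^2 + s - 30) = (s + 5)/(s + 6)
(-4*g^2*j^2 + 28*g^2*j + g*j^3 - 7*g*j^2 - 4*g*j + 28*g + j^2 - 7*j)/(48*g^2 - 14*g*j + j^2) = (-4*g^2*j^2 + 28*g^2*j + g*j^3 - 7*g*j^2 - 4*g*j + 28*g + j^2 - 7*j)/(48*g^2 - 14*g*j + j^2)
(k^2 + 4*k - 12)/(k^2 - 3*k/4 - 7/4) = 4*(-k^2 - 4*k + 12)/(-4*k^2 + 3*k + 7)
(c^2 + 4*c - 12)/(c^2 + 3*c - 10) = (c + 6)/(c + 5)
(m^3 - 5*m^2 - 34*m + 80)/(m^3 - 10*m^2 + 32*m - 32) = (m^2 - 3*m - 40)/(m^2 - 8*m + 16)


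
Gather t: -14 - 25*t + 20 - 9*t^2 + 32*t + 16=-9*t^2 + 7*t + 22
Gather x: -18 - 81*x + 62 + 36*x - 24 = 20 - 45*x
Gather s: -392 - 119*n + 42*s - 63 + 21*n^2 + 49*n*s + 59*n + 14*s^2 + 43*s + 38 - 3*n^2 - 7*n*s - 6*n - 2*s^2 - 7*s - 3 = 18*n^2 - 66*n + 12*s^2 + s*(42*n + 78) - 420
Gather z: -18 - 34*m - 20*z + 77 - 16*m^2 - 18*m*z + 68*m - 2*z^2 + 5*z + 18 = -16*m^2 + 34*m - 2*z^2 + z*(-18*m - 15) + 77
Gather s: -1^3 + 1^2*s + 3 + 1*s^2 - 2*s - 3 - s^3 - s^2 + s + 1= -s^3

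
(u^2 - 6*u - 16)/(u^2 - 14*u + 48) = (u + 2)/(u - 6)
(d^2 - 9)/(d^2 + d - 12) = (d + 3)/(d + 4)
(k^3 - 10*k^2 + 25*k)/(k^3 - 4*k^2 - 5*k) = (k - 5)/(k + 1)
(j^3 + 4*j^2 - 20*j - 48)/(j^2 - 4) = (j^2 + 2*j - 24)/(j - 2)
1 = 1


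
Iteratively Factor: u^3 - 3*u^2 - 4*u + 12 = (u + 2)*(u^2 - 5*u + 6) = (u - 3)*(u + 2)*(u - 2)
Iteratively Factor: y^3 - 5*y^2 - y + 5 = (y - 5)*(y^2 - 1) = (y - 5)*(y + 1)*(y - 1)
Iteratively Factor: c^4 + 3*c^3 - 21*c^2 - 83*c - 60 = (c + 4)*(c^3 - c^2 - 17*c - 15) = (c + 3)*(c + 4)*(c^2 - 4*c - 5) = (c - 5)*(c + 3)*(c + 4)*(c + 1)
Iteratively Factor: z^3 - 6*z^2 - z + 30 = (z - 3)*(z^2 - 3*z - 10) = (z - 5)*(z - 3)*(z + 2)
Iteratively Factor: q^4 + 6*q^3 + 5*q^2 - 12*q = (q + 3)*(q^3 + 3*q^2 - 4*q) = (q + 3)*(q + 4)*(q^2 - q) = (q - 1)*(q + 3)*(q + 4)*(q)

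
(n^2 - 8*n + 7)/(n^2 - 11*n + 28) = (n - 1)/(n - 4)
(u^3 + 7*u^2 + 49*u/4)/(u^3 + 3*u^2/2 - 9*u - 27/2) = u*(4*u^2 + 28*u + 49)/(2*(2*u^3 + 3*u^2 - 18*u - 27))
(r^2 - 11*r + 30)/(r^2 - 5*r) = (r - 6)/r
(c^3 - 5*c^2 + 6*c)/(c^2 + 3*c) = (c^2 - 5*c + 6)/(c + 3)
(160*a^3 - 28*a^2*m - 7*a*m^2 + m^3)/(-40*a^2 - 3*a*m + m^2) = -4*a + m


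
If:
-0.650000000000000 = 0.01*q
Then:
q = -65.00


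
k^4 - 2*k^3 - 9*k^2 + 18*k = k*(k - 3)*(k - 2)*(k + 3)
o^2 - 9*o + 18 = (o - 6)*(o - 3)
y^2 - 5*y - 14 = (y - 7)*(y + 2)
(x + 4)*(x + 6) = x^2 + 10*x + 24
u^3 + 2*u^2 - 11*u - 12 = (u - 3)*(u + 1)*(u + 4)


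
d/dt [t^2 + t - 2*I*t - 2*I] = 2*t + 1 - 2*I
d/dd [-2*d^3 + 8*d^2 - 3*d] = -6*d^2 + 16*d - 3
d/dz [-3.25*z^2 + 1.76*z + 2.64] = 1.76 - 6.5*z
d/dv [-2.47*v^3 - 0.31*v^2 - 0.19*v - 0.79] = -7.41*v^2 - 0.62*v - 0.19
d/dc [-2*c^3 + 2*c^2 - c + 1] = -6*c^2 + 4*c - 1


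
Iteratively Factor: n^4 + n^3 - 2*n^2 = (n)*(n^3 + n^2 - 2*n) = n^2*(n^2 + n - 2) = n^2*(n + 2)*(n - 1)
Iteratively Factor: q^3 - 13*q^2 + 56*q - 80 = (q - 5)*(q^2 - 8*q + 16) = (q - 5)*(q - 4)*(q - 4)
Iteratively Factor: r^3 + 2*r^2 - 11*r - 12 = (r + 1)*(r^2 + r - 12) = (r + 1)*(r + 4)*(r - 3)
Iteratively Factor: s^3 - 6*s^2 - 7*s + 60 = (s - 4)*(s^2 - 2*s - 15) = (s - 4)*(s + 3)*(s - 5)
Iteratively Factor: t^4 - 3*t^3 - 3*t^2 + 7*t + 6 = (t + 1)*(t^3 - 4*t^2 + t + 6) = (t + 1)^2*(t^2 - 5*t + 6) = (t - 3)*(t + 1)^2*(t - 2)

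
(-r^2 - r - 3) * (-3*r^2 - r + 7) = 3*r^4 + 4*r^3 + 3*r^2 - 4*r - 21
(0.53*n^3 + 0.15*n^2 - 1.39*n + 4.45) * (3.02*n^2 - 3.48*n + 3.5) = 1.6006*n^5 - 1.3914*n^4 - 2.8648*n^3 + 18.8012*n^2 - 20.351*n + 15.575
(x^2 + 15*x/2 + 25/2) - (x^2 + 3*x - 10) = 9*x/2 + 45/2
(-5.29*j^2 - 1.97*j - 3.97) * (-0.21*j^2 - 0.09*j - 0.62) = 1.1109*j^4 + 0.8898*j^3 + 4.2908*j^2 + 1.5787*j + 2.4614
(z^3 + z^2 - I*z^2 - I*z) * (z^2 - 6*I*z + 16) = z^5 + z^4 - 7*I*z^4 + 10*z^3 - 7*I*z^3 + 10*z^2 - 16*I*z^2 - 16*I*z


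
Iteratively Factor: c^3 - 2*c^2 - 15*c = (c)*(c^2 - 2*c - 15) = c*(c - 5)*(c + 3)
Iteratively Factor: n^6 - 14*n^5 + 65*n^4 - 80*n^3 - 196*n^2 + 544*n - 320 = (n - 2)*(n^5 - 12*n^4 + 41*n^3 + 2*n^2 - 192*n + 160) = (n - 4)*(n - 2)*(n^4 - 8*n^3 + 9*n^2 + 38*n - 40) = (n - 5)*(n - 4)*(n - 2)*(n^3 - 3*n^2 - 6*n + 8) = (n - 5)*(n - 4)^2*(n - 2)*(n^2 + n - 2) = (n - 5)*(n - 4)^2*(n - 2)*(n + 2)*(n - 1)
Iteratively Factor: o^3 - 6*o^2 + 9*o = (o - 3)*(o^2 - 3*o) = o*(o - 3)*(o - 3)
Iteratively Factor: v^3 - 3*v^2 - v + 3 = (v + 1)*(v^2 - 4*v + 3) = (v - 1)*(v + 1)*(v - 3)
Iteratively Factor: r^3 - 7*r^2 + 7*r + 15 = (r + 1)*(r^2 - 8*r + 15) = (r - 5)*(r + 1)*(r - 3)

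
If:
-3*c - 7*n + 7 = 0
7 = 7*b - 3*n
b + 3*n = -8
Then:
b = -1/8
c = 203/24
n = -21/8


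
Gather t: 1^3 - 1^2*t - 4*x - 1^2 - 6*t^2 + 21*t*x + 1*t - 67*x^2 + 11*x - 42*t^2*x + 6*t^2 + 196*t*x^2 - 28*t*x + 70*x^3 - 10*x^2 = -42*t^2*x + t*(196*x^2 - 7*x) + 70*x^3 - 77*x^2 + 7*x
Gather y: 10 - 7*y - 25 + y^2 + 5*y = y^2 - 2*y - 15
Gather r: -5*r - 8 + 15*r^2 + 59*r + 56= 15*r^2 + 54*r + 48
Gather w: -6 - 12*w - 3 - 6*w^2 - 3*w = -6*w^2 - 15*w - 9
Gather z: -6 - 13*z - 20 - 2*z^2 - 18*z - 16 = -2*z^2 - 31*z - 42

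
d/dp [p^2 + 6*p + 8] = 2*p + 6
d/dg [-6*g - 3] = -6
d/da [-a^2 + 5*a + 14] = 5 - 2*a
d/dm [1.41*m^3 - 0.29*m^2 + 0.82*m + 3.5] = 4.23*m^2 - 0.58*m + 0.82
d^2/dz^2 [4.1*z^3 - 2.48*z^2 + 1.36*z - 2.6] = 24.6*z - 4.96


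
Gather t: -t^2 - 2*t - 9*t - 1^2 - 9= -t^2 - 11*t - 10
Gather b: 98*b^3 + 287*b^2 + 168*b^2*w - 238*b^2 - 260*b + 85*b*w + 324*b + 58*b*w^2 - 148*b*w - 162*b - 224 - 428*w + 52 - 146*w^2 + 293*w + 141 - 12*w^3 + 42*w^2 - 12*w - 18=98*b^3 + b^2*(168*w + 49) + b*(58*w^2 - 63*w - 98) - 12*w^3 - 104*w^2 - 147*w - 49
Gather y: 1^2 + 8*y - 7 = 8*y - 6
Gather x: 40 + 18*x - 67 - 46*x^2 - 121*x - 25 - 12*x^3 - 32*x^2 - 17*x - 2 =-12*x^3 - 78*x^2 - 120*x - 54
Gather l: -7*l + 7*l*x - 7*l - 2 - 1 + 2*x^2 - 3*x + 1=l*(7*x - 14) + 2*x^2 - 3*x - 2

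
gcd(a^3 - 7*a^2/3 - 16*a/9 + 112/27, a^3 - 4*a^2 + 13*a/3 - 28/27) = a^2 - 11*a/3 + 28/9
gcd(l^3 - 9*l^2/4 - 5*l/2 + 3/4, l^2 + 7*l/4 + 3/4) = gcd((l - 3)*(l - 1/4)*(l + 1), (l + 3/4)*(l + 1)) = l + 1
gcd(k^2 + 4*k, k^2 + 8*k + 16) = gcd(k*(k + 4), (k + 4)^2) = k + 4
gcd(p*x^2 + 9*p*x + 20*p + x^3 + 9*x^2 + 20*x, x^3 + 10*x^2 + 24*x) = x + 4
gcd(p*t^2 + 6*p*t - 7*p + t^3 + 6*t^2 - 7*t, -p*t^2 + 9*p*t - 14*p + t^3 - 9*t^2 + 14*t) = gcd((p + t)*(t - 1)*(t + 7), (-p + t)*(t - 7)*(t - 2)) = 1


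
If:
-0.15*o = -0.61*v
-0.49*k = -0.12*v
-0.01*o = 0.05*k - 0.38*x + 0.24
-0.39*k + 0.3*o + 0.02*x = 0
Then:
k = -0.00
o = -0.05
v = -0.01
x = 0.63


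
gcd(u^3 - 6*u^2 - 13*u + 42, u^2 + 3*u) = u + 3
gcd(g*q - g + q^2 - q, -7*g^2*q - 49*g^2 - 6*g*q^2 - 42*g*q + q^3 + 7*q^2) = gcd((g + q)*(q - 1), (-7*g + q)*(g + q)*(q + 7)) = g + q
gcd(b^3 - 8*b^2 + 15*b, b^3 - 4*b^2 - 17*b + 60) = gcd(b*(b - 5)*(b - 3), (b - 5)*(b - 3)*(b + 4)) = b^2 - 8*b + 15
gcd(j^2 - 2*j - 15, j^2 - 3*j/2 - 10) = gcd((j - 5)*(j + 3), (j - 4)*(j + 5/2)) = 1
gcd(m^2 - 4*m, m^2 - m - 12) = m - 4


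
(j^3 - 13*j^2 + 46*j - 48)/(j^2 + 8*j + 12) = (j^3 - 13*j^2 + 46*j - 48)/(j^2 + 8*j + 12)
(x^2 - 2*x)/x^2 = (x - 2)/x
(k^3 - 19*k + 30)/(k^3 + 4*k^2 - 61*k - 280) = (k^2 - 5*k + 6)/(k^2 - k - 56)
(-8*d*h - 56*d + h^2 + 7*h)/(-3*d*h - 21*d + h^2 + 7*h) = (8*d - h)/(3*d - h)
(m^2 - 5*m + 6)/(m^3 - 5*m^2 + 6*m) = 1/m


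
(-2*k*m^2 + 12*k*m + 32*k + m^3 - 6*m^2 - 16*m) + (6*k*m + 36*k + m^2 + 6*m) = -2*k*m^2 + 18*k*m + 68*k + m^3 - 5*m^2 - 10*m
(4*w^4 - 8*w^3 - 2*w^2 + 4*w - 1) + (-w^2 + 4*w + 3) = 4*w^4 - 8*w^3 - 3*w^2 + 8*w + 2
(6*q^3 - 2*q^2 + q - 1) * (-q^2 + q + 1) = -6*q^5 + 8*q^4 + 3*q^3 - 1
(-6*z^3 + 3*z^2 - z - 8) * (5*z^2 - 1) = -30*z^5 + 15*z^4 + z^3 - 43*z^2 + z + 8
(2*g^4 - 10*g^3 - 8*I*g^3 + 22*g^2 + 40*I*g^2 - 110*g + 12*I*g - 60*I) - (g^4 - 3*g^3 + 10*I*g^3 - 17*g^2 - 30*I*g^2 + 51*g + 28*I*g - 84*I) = g^4 - 7*g^3 - 18*I*g^3 + 39*g^2 + 70*I*g^2 - 161*g - 16*I*g + 24*I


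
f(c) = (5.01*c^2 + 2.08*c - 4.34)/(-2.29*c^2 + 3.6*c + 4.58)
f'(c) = (4.58*c - 3.6)*(5.01*c^2 + 2.08*c - 4.34)/(-2.29*c^2 + 3.6*c + 4.58)^2 + (10.02*c + 2.08)/(-2.29*c^2 + 3.6*c + 4.58) = (22.7992*c^2 + 26.0144*c + 25.1504)/(5.2441*c^4 - 16.488*c^3 - 8.0164*c^2 + 32.976*c + 20.9764)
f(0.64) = -0.16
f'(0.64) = 1.45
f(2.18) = 15.54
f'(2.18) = 79.69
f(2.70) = -15.79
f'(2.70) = 45.64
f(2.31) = 40.22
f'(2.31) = 452.32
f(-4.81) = -1.55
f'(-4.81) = 0.10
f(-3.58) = -1.39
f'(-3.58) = 0.16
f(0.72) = -0.04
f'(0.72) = 1.56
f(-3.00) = -1.29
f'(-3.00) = 0.21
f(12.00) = -2.63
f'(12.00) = 0.05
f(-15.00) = -1.93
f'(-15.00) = 0.01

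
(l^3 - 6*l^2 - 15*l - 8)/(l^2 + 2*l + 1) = l - 8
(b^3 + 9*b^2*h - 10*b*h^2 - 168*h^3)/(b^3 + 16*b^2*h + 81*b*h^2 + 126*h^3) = (b - 4*h)/(b + 3*h)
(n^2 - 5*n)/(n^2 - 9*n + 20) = n/(n - 4)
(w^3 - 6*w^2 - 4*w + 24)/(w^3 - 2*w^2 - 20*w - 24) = (w - 2)/(w + 2)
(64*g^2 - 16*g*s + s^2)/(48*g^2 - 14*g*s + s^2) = (-8*g + s)/(-6*g + s)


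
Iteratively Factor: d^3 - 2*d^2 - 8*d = (d + 2)*(d^2 - 4*d) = d*(d + 2)*(d - 4)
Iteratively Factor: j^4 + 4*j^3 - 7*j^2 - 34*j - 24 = (j + 4)*(j^3 - 7*j - 6) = (j + 1)*(j + 4)*(j^2 - j - 6) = (j - 3)*(j + 1)*(j + 4)*(j + 2)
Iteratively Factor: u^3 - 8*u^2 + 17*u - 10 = (u - 1)*(u^2 - 7*u + 10) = (u - 2)*(u - 1)*(u - 5)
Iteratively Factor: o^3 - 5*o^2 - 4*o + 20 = (o - 2)*(o^2 - 3*o - 10) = (o - 5)*(o - 2)*(o + 2)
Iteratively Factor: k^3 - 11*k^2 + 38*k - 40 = (k - 5)*(k^2 - 6*k + 8) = (k - 5)*(k - 4)*(k - 2)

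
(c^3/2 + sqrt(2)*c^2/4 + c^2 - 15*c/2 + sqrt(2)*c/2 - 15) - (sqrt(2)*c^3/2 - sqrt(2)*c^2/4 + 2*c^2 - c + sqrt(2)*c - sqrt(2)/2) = -sqrt(2)*c^3/2 + c^3/2 - c^2 + sqrt(2)*c^2/2 - 13*c/2 - sqrt(2)*c/2 - 15 + sqrt(2)/2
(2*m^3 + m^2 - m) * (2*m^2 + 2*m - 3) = 4*m^5 + 6*m^4 - 6*m^3 - 5*m^2 + 3*m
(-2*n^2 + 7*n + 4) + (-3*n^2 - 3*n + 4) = -5*n^2 + 4*n + 8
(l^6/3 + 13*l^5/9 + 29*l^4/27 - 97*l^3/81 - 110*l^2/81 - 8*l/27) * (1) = l^6/3 + 13*l^5/9 + 29*l^4/27 - 97*l^3/81 - 110*l^2/81 - 8*l/27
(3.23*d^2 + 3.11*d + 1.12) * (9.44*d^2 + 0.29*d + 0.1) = 30.4912*d^4 + 30.2951*d^3 + 11.7977*d^2 + 0.6358*d + 0.112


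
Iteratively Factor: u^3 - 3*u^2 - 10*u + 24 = (u - 2)*(u^2 - u - 12) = (u - 2)*(u + 3)*(u - 4)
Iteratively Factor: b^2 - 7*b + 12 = (b - 3)*(b - 4)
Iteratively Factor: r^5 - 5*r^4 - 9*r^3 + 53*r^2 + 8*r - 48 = (r - 4)*(r^4 - r^3 - 13*r^2 + r + 12) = (r - 4)*(r + 1)*(r^3 - 2*r^2 - 11*r + 12) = (r - 4)^2*(r + 1)*(r^2 + 2*r - 3) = (r - 4)^2*(r + 1)*(r + 3)*(r - 1)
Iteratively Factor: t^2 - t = (t)*(t - 1)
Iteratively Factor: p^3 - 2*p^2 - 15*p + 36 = (p - 3)*(p^2 + p - 12) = (p - 3)^2*(p + 4)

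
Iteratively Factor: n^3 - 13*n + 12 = (n - 3)*(n^2 + 3*n - 4) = (n - 3)*(n + 4)*(n - 1)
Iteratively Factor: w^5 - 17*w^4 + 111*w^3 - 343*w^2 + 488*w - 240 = (w - 5)*(w^4 - 12*w^3 + 51*w^2 - 88*w + 48) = (w - 5)*(w - 4)*(w^3 - 8*w^2 + 19*w - 12) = (w - 5)*(w - 4)^2*(w^2 - 4*w + 3) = (w - 5)*(w - 4)^2*(w - 1)*(w - 3)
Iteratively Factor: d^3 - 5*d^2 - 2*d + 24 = (d - 4)*(d^2 - d - 6) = (d - 4)*(d + 2)*(d - 3)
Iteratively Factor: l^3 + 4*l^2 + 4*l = (l)*(l^2 + 4*l + 4) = l*(l + 2)*(l + 2)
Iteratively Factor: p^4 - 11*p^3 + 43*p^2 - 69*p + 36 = (p - 1)*(p^3 - 10*p^2 + 33*p - 36) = (p - 4)*(p - 1)*(p^2 - 6*p + 9) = (p - 4)*(p - 3)*(p - 1)*(p - 3)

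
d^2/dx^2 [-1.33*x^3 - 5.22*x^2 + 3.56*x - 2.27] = -7.98*x - 10.44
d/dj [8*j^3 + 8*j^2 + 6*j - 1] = 24*j^2 + 16*j + 6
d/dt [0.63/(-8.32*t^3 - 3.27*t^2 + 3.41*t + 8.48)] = (15.7248*t^2 + 4.1202*t - 2.1483)/(8.32*t^3 + 3.27*t^2 - 3.41*t - 8.48)^2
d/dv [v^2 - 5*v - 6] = 2*v - 5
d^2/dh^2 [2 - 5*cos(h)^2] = 10*cos(2*h)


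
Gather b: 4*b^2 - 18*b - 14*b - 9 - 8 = 4*b^2 - 32*b - 17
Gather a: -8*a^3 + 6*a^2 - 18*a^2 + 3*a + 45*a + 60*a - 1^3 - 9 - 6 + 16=-8*a^3 - 12*a^2 + 108*a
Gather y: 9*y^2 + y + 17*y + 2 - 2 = 9*y^2 + 18*y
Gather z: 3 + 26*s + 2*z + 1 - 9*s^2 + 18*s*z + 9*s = -9*s^2 + 35*s + z*(18*s + 2) + 4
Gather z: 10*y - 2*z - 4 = 10*y - 2*z - 4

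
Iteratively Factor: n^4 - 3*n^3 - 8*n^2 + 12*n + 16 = (n - 4)*(n^3 + n^2 - 4*n - 4) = (n - 4)*(n - 2)*(n^2 + 3*n + 2) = (n - 4)*(n - 2)*(n + 1)*(n + 2)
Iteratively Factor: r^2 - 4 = (r - 2)*(r + 2)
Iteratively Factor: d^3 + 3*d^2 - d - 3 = (d - 1)*(d^2 + 4*d + 3) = (d - 1)*(d + 3)*(d + 1)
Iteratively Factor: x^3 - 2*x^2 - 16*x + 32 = (x - 4)*(x^2 + 2*x - 8) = (x - 4)*(x + 4)*(x - 2)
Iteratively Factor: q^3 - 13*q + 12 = (q - 3)*(q^2 + 3*q - 4) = (q - 3)*(q + 4)*(q - 1)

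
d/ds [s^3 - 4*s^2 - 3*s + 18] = 3*s^2 - 8*s - 3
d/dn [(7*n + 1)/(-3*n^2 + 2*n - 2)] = (21*n^2 + 6*n - 16)/(9*n^4 - 12*n^3 + 16*n^2 - 8*n + 4)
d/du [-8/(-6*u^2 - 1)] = -96*u/(6*u^2 + 1)^2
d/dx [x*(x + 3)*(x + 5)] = 3*x^2 + 16*x + 15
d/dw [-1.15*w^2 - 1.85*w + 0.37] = -2.3*w - 1.85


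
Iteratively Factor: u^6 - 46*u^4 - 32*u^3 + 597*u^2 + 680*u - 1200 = (u + 4)*(u^5 - 4*u^4 - 30*u^3 + 88*u^2 + 245*u - 300) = (u - 5)*(u + 4)*(u^4 + u^3 - 25*u^2 - 37*u + 60) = (u - 5)^2*(u + 4)*(u^3 + 6*u^2 + 5*u - 12) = (u - 5)^2*(u - 1)*(u + 4)*(u^2 + 7*u + 12) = (u - 5)^2*(u - 1)*(u + 4)^2*(u + 3)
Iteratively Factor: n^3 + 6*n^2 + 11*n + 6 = (n + 2)*(n^2 + 4*n + 3) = (n + 1)*(n + 2)*(n + 3)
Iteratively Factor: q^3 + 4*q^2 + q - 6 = (q + 3)*(q^2 + q - 2) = (q - 1)*(q + 3)*(q + 2)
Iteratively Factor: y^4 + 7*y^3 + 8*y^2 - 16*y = (y + 4)*(y^3 + 3*y^2 - 4*y) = (y - 1)*(y + 4)*(y^2 + 4*y) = y*(y - 1)*(y + 4)*(y + 4)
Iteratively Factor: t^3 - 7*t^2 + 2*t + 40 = (t - 5)*(t^2 - 2*t - 8) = (t - 5)*(t - 4)*(t + 2)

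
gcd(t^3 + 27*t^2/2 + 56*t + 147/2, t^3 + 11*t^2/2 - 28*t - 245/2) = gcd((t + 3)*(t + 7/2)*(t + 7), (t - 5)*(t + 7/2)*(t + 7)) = t^2 + 21*t/2 + 49/2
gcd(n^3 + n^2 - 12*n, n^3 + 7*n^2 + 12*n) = n^2 + 4*n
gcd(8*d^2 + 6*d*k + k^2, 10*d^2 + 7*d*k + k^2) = 2*d + k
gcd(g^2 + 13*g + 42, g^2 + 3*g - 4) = 1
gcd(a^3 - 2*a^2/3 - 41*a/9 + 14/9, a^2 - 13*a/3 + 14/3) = a - 7/3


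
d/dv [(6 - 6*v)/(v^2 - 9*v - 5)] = 6*(v^2 - 2*v + 14)/(v^4 - 18*v^3 + 71*v^2 + 90*v + 25)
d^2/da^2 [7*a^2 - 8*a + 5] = 14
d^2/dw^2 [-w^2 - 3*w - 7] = -2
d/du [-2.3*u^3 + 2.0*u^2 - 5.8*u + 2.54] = -6.9*u^2 + 4.0*u - 5.8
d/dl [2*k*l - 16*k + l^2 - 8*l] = 2*k + 2*l - 8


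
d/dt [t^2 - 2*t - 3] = 2*t - 2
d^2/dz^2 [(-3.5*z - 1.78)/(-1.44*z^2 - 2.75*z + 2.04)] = ((2.88*z + 2.75)*(3.5*z + 1.78)*(5.76*z + 5.5) - (30.24*z + 24.3764)*(1.44*z^2 + 2.75*z - 2.04))/(1.44*z^2 + 2.75*z - 2.04)^3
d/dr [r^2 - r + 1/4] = 2*r - 1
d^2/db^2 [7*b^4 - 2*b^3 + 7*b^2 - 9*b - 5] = 84*b^2 - 12*b + 14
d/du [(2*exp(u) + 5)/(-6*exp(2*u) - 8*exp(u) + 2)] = (3*exp(2*u) + 15*exp(u) + 11)*exp(u)/(9*exp(4*u) + 24*exp(3*u) + 10*exp(2*u) - 8*exp(u) + 1)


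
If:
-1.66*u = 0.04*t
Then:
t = -41.5*u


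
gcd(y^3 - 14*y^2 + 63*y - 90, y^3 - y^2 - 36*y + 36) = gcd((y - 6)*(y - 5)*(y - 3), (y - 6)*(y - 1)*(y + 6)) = y - 6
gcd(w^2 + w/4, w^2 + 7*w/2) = w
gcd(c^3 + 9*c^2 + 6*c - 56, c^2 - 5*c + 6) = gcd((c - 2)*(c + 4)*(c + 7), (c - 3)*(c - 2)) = c - 2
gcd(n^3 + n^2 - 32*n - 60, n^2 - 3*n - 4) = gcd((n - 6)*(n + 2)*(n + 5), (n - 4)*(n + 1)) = 1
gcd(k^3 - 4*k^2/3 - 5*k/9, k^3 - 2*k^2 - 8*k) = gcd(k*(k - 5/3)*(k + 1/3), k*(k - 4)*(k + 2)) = k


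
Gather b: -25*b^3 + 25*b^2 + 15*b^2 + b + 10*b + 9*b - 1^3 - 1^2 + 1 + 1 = -25*b^3 + 40*b^2 + 20*b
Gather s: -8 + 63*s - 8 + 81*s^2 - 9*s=81*s^2 + 54*s - 16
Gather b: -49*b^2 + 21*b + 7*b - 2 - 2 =-49*b^2 + 28*b - 4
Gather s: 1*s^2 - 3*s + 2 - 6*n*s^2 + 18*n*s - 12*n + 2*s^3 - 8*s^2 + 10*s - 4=-12*n + 2*s^3 + s^2*(-6*n - 7) + s*(18*n + 7) - 2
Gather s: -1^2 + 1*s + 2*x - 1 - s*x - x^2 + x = s*(1 - x) - x^2 + 3*x - 2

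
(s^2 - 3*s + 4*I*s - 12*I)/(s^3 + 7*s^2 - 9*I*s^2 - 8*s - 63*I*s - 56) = (s^2 + s*(-3 + 4*I) - 12*I)/(s^3 + s^2*(7 - 9*I) - s*(8 + 63*I) - 56)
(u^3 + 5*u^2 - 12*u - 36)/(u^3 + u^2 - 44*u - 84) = (u - 3)/(u - 7)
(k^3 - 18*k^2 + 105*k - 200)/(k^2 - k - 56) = (k^2 - 10*k + 25)/(k + 7)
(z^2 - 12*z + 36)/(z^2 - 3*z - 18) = (z - 6)/(z + 3)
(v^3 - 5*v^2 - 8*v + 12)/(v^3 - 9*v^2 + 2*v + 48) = (v^2 - 7*v + 6)/(v^2 - 11*v + 24)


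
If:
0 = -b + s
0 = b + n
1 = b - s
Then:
No Solution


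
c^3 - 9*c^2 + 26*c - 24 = (c - 4)*(c - 3)*(c - 2)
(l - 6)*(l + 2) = l^2 - 4*l - 12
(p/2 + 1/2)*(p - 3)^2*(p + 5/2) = p^4/2 - 5*p^3/4 - 19*p^2/4 + 33*p/4 + 45/4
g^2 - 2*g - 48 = (g - 8)*(g + 6)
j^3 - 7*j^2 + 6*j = j*(j - 6)*(j - 1)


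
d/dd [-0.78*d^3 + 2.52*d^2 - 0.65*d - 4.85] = -2.34*d^2 + 5.04*d - 0.65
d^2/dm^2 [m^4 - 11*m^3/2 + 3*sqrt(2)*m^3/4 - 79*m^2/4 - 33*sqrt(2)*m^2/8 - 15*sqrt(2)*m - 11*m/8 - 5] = 12*m^2 - 33*m + 9*sqrt(2)*m/2 - 79/2 - 33*sqrt(2)/4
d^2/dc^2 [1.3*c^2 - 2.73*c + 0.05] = 2.60000000000000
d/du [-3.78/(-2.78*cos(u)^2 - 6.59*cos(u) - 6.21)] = (21.0168*cos(u) + 24.9102)*sin(u)/(2.78*cos(u)^2 + 6.59*cos(u) + 6.21)^2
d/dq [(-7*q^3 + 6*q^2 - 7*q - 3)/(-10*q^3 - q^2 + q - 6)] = (67*q^4 - 154*q^3 + 35*q^2 - 78*q + 45)/(100*q^6 + 20*q^5 - 19*q^4 + 118*q^3 + 13*q^2 - 12*q + 36)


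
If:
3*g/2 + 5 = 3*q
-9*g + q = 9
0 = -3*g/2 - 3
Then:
No Solution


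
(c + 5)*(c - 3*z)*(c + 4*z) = c^3 + c^2*z + 5*c^2 - 12*c*z^2 + 5*c*z - 60*z^2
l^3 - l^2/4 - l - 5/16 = (l - 5/4)*(l + 1/2)^2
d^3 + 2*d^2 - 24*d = d*(d - 4)*(d + 6)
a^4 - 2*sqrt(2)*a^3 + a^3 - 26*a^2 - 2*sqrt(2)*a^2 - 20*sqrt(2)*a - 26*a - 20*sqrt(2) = (a + 1)*(a - 5*sqrt(2))*(a + sqrt(2))*(a + 2*sqrt(2))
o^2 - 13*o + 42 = (o - 7)*(o - 6)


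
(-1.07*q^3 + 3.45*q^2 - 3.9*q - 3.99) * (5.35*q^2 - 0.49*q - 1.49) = -5.7245*q^5 + 18.9818*q^4 - 20.9612*q^3 - 24.576*q^2 + 7.7661*q + 5.9451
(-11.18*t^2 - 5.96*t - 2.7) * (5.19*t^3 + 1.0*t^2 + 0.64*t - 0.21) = -58.0242*t^5 - 42.1124*t^4 - 27.1282*t^3 - 4.1666*t^2 - 0.4764*t + 0.567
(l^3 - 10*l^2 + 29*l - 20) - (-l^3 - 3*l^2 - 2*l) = 2*l^3 - 7*l^2 + 31*l - 20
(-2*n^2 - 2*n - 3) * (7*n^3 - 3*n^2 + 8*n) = -14*n^5 - 8*n^4 - 31*n^3 - 7*n^2 - 24*n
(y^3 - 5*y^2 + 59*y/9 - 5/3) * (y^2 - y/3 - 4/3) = y^5 - 16*y^4/3 + 62*y^3/9 + 76*y^2/27 - 221*y/27 + 20/9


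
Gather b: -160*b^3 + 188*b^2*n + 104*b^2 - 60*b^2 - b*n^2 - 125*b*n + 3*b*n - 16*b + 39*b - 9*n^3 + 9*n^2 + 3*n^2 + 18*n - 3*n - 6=-160*b^3 + b^2*(188*n + 44) + b*(-n^2 - 122*n + 23) - 9*n^3 + 12*n^2 + 15*n - 6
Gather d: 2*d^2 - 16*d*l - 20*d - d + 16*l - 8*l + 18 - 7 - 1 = 2*d^2 + d*(-16*l - 21) + 8*l + 10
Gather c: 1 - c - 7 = -c - 6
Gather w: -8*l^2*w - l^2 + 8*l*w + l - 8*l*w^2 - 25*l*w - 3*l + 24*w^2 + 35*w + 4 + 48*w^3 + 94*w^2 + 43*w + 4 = -l^2 - 2*l + 48*w^3 + w^2*(118 - 8*l) + w*(-8*l^2 - 17*l + 78) + 8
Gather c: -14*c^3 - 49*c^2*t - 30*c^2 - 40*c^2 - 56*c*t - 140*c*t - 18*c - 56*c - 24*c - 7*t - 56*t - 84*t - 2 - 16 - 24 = -14*c^3 + c^2*(-49*t - 70) + c*(-196*t - 98) - 147*t - 42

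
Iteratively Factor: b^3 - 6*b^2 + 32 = (b - 4)*(b^2 - 2*b - 8) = (b - 4)^2*(b + 2)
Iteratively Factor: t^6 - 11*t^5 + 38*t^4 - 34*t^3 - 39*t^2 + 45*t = (t)*(t^5 - 11*t^4 + 38*t^3 - 34*t^2 - 39*t + 45) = t*(t - 3)*(t^4 - 8*t^3 + 14*t^2 + 8*t - 15) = t*(t - 3)*(t + 1)*(t^3 - 9*t^2 + 23*t - 15) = t*(t - 5)*(t - 3)*(t + 1)*(t^2 - 4*t + 3) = t*(t - 5)*(t - 3)*(t - 1)*(t + 1)*(t - 3)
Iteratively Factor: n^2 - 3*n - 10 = (n - 5)*(n + 2)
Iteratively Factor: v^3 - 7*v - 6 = (v + 2)*(v^2 - 2*v - 3) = (v + 1)*(v + 2)*(v - 3)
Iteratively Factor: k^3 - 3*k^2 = (k - 3)*(k^2) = k*(k - 3)*(k)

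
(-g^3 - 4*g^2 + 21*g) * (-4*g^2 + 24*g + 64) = 4*g^5 - 8*g^4 - 244*g^3 + 248*g^2 + 1344*g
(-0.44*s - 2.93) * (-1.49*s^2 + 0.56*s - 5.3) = 0.6556*s^3 + 4.1193*s^2 + 0.6912*s + 15.529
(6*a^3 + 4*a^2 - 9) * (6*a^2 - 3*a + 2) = 36*a^5 + 6*a^4 - 46*a^2 + 27*a - 18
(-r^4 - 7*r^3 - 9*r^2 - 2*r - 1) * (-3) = 3*r^4 + 21*r^3 + 27*r^2 + 6*r + 3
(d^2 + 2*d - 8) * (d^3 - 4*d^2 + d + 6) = d^5 - 2*d^4 - 15*d^3 + 40*d^2 + 4*d - 48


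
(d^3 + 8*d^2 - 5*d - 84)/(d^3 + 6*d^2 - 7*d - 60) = (d + 7)/(d + 5)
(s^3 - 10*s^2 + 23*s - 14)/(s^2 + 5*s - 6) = (s^2 - 9*s + 14)/(s + 6)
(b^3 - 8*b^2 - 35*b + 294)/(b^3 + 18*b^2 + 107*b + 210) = (b^2 - 14*b + 49)/(b^2 + 12*b + 35)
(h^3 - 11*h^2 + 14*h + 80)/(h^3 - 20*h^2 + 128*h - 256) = (h^2 - 3*h - 10)/(h^2 - 12*h + 32)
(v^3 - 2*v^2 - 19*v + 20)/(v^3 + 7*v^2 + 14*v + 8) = (v^2 - 6*v + 5)/(v^2 + 3*v + 2)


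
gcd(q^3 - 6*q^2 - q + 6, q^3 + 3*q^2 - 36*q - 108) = q - 6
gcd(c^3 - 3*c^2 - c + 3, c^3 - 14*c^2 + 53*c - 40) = c - 1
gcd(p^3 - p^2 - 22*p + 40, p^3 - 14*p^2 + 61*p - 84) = p - 4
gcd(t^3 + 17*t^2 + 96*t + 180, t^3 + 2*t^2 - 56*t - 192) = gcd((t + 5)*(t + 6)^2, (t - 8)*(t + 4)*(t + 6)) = t + 6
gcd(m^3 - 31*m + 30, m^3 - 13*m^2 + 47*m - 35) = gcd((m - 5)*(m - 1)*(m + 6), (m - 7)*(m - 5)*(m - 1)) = m^2 - 6*m + 5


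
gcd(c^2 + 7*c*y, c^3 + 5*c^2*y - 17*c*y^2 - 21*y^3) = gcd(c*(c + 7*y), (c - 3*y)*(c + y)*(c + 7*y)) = c + 7*y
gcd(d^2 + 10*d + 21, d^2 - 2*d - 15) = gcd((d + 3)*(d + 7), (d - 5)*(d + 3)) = d + 3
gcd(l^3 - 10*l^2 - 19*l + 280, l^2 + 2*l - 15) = l + 5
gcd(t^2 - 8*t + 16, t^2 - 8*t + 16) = t^2 - 8*t + 16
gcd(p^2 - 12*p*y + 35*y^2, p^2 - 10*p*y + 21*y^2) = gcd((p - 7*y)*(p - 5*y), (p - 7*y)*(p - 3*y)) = -p + 7*y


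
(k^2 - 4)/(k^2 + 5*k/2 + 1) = 2*(k - 2)/(2*k + 1)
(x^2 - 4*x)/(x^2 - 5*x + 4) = x/(x - 1)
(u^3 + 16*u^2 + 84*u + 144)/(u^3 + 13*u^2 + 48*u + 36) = (u + 4)/(u + 1)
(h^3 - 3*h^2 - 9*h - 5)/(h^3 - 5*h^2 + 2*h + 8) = (h^2 - 4*h - 5)/(h^2 - 6*h + 8)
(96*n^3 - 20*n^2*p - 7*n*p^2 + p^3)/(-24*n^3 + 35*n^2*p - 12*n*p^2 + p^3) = (4*n + p)/(-n + p)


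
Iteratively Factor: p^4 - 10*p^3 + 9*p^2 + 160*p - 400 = (p + 4)*(p^3 - 14*p^2 + 65*p - 100) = (p - 5)*(p + 4)*(p^2 - 9*p + 20) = (p - 5)*(p - 4)*(p + 4)*(p - 5)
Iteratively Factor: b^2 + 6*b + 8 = (b + 4)*(b + 2)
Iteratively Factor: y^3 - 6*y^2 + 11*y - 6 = (y - 2)*(y^2 - 4*y + 3) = (y - 3)*(y - 2)*(y - 1)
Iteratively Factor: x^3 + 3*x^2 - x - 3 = (x + 3)*(x^2 - 1) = (x + 1)*(x + 3)*(x - 1)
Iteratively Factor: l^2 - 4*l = (l - 4)*(l)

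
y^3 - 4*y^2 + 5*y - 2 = (y - 2)*(y - 1)^2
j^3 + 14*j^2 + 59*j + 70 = (j + 2)*(j + 5)*(j + 7)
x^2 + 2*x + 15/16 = (x + 3/4)*(x + 5/4)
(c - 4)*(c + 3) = c^2 - c - 12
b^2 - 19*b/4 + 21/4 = (b - 3)*(b - 7/4)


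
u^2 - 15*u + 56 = (u - 8)*(u - 7)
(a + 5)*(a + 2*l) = a^2 + 2*a*l + 5*a + 10*l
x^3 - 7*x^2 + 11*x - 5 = (x - 5)*(x - 1)^2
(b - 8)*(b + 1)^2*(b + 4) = b^4 - 2*b^3 - 39*b^2 - 68*b - 32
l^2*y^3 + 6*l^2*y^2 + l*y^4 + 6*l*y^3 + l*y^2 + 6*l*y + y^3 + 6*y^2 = y*(l + y)*(y + 6)*(l*y + 1)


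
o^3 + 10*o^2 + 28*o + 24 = (o + 2)^2*(o + 6)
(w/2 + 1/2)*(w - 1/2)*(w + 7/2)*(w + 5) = w^4/2 + 9*w^3/2 + 85*w^2/8 + 9*w/4 - 35/8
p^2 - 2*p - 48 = (p - 8)*(p + 6)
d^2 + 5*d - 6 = (d - 1)*(d + 6)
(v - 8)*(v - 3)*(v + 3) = v^3 - 8*v^2 - 9*v + 72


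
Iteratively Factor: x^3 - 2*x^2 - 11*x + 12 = (x + 3)*(x^2 - 5*x + 4) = (x - 4)*(x + 3)*(x - 1)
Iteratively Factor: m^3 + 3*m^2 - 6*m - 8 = (m - 2)*(m^2 + 5*m + 4) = (m - 2)*(m + 1)*(m + 4)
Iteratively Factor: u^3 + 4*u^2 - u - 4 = (u + 1)*(u^2 + 3*u - 4) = (u + 1)*(u + 4)*(u - 1)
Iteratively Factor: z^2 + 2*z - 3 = (z - 1)*(z + 3)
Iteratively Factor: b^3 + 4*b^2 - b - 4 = (b + 1)*(b^2 + 3*b - 4) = (b + 1)*(b + 4)*(b - 1)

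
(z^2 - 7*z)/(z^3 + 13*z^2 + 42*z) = (z - 7)/(z^2 + 13*z + 42)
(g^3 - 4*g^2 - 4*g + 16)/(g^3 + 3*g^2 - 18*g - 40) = (g - 2)/(g + 5)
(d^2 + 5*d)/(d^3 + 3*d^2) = (d + 5)/(d*(d + 3))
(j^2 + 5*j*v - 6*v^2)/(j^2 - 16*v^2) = (j^2 + 5*j*v - 6*v^2)/(j^2 - 16*v^2)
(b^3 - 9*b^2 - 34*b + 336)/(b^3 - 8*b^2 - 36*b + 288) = (b - 7)/(b - 6)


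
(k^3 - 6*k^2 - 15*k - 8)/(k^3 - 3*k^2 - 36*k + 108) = (k^3 - 6*k^2 - 15*k - 8)/(k^3 - 3*k^2 - 36*k + 108)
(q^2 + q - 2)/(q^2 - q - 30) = (-q^2 - q + 2)/(-q^2 + q + 30)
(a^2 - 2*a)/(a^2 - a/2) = 2*(a - 2)/(2*a - 1)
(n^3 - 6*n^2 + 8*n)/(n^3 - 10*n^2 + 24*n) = (n - 2)/(n - 6)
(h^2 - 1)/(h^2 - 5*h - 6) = (h - 1)/(h - 6)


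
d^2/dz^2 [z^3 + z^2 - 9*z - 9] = 6*z + 2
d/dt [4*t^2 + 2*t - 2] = 8*t + 2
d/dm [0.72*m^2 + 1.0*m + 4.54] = 1.44*m + 1.0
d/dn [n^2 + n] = 2*n + 1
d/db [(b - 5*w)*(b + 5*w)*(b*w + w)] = w*(3*b^2 + 2*b - 25*w^2)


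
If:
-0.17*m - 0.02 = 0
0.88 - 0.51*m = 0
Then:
No Solution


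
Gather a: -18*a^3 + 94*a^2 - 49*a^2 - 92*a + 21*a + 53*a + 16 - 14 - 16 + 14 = -18*a^3 + 45*a^2 - 18*a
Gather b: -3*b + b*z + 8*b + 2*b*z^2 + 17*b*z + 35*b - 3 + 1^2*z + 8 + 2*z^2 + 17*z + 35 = b*(2*z^2 + 18*z + 40) + 2*z^2 + 18*z + 40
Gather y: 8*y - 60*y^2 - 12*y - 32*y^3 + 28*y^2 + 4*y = -32*y^3 - 32*y^2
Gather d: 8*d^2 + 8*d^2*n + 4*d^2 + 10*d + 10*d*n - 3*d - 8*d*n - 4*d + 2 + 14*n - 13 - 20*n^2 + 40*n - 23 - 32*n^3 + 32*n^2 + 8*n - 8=d^2*(8*n + 12) + d*(2*n + 3) - 32*n^3 + 12*n^2 + 62*n - 42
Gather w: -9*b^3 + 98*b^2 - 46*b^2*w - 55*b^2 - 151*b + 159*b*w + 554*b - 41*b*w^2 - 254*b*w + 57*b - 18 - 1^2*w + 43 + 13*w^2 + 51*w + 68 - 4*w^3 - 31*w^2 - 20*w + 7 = -9*b^3 + 43*b^2 + 460*b - 4*w^3 + w^2*(-41*b - 18) + w*(-46*b^2 - 95*b + 30) + 100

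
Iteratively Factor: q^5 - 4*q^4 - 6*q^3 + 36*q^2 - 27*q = (q - 1)*(q^4 - 3*q^3 - 9*q^2 + 27*q) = q*(q - 1)*(q^3 - 3*q^2 - 9*q + 27) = q*(q - 3)*(q - 1)*(q^2 - 9) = q*(q - 3)^2*(q - 1)*(q + 3)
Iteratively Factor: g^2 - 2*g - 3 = (g + 1)*(g - 3)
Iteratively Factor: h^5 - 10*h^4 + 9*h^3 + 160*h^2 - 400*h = (h + 4)*(h^4 - 14*h^3 + 65*h^2 - 100*h) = h*(h + 4)*(h^3 - 14*h^2 + 65*h - 100) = h*(h - 4)*(h + 4)*(h^2 - 10*h + 25) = h*(h - 5)*(h - 4)*(h + 4)*(h - 5)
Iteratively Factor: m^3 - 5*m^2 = (m - 5)*(m^2) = m*(m - 5)*(m)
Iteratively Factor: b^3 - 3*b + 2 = (b + 2)*(b^2 - 2*b + 1) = (b - 1)*(b + 2)*(b - 1)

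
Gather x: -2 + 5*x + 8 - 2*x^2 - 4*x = -2*x^2 + x + 6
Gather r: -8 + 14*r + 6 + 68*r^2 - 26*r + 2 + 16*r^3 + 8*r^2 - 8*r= 16*r^3 + 76*r^2 - 20*r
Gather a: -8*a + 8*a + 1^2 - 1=0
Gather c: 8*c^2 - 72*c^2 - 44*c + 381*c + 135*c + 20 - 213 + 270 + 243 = -64*c^2 + 472*c + 320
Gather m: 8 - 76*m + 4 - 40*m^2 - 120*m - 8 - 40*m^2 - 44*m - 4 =-80*m^2 - 240*m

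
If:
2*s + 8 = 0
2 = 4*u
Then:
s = -4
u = 1/2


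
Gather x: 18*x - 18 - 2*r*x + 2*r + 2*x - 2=2*r + x*(20 - 2*r) - 20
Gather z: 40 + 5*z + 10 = 5*z + 50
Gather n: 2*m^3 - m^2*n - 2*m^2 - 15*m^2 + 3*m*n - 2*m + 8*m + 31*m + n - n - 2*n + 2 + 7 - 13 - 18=2*m^3 - 17*m^2 + 37*m + n*(-m^2 + 3*m - 2) - 22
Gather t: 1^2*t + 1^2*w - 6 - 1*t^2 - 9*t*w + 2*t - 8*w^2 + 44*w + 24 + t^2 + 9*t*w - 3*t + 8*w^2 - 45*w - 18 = 0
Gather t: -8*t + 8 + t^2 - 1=t^2 - 8*t + 7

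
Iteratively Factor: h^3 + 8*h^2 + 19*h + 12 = (h + 4)*(h^2 + 4*h + 3) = (h + 1)*(h + 4)*(h + 3)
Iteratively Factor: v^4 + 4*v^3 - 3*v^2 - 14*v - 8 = (v - 2)*(v^3 + 6*v^2 + 9*v + 4) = (v - 2)*(v + 1)*(v^2 + 5*v + 4) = (v - 2)*(v + 1)^2*(v + 4)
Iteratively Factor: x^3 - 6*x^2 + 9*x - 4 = (x - 1)*(x^2 - 5*x + 4) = (x - 4)*(x - 1)*(x - 1)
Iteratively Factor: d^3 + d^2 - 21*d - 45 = (d + 3)*(d^2 - 2*d - 15) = (d - 5)*(d + 3)*(d + 3)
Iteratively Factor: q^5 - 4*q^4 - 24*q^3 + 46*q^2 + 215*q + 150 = (q + 1)*(q^4 - 5*q^3 - 19*q^2 + 65*q + 150) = (q - 5)*(q + 1)*(q^3 - 19*q - 30) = (q - 5)*(q + 1)*(q + 3)*(q^2 - 3*q - 10) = (q - 5)*(q + 1)*(q + 2)*(q + 3)*(q - 5)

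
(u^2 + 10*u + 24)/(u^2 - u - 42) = (u + 4)/(u - 7)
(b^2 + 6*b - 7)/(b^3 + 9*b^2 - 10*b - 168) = (b - 1)/(b^2 + 2*b - 24)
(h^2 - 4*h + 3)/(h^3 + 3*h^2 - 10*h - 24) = (h - 1)/(h^2 + 6*h + 8)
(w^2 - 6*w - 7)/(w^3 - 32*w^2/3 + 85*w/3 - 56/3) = 3*(w + 1)/(3*w^2 - 11*w + 8)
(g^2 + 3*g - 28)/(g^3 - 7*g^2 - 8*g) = (-g^2 - 3*g + 28)/(g*(-g^2 + 7*g + 8))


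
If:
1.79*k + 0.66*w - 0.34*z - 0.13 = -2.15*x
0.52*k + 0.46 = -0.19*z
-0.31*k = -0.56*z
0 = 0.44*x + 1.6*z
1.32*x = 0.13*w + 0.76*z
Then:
No Solution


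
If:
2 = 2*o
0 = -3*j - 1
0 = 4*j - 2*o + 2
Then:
No Solution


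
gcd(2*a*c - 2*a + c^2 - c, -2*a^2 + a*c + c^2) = 2*a + c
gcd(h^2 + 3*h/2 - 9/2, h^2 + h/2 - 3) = h - 3/2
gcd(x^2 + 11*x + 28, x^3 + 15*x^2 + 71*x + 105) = x + 7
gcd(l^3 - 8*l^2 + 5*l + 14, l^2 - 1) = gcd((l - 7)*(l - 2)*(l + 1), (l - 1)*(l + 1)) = l + 1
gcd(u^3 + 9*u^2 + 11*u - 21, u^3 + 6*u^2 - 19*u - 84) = u^2 + 10*u + 21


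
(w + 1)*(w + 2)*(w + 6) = w^3 + 9*w^2 + 20*w + 12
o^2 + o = o*(o + 1)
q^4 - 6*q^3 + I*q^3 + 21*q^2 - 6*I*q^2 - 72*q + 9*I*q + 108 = (q - 3)^2*(q - 3*I)*(q + 4*I)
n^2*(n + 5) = n^3 + 5*n^2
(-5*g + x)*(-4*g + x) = 20*g^2 - 9*g*x + x^2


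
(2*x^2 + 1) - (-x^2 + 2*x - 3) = 3*x^2 - 2*x + 4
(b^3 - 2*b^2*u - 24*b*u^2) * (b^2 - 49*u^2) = b^5 - 2*b^4*u - 73*b^3*u^2 + 98*b^2*u^3 + 1176*b*u^4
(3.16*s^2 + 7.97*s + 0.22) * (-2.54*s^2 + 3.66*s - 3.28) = -8.0264*s^4 - 8.6782*s^3 + 18.2466*s^2 - 25.3364*s - 0.7216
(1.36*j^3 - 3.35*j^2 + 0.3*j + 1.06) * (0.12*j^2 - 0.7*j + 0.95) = 0.1632*j^5 - 1.354*j^4 + 3.673*j^3 - 3.2653*j^2 - 0.457*j + 1.007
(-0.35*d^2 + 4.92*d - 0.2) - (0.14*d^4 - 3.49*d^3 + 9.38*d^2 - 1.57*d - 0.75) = -0.14*d^4 + 3.49*d^3 - 9.73*d^2 + 6.49*d + 0.55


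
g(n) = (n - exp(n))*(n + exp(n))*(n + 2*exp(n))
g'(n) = (1 - exp(n))*(n + exp(n))*(n + 2*exp(n)) + (n - exp(n))*(n + exp(n))*(2*exp(n) + 1) + (n - exp(n))*(n + 2*exp(n))*(exp(n) + 1) = 2*n^2*exp(n) + 3*n^2 - 2*n*exp(2*n) + 4*n*exp(n) - 6*exp(3*n) - exp(2*n)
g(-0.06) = -1.61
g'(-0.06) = -6.00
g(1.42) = -146.38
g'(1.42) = -444.35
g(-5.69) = -184.00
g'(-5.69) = 97.27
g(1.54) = -210.72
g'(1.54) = -639.76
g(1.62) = -268.64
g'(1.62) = -815.27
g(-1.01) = -0.25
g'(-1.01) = 2.18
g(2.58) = -4853.42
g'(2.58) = -14531.83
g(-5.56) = -171.64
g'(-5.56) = 92.89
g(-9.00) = -728.98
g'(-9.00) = 243.02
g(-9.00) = -728.98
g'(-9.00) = 243.02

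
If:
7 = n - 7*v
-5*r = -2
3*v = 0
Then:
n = 7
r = 2/5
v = 0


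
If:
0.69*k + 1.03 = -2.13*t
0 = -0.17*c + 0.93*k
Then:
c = -16.8874680306905*t - 8.16624040920716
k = -3.08695652173913*t - 1.49275362318841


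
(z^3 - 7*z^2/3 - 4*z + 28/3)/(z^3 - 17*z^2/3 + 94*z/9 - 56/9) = 3*(z + 2)/(3*z - 4)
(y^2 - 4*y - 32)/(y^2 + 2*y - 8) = (y - 8)/(y - 2)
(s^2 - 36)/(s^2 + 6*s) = (s - 6)/s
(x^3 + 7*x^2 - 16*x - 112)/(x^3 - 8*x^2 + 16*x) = (x^2 + 11*x + 28)/(x*(x - 4))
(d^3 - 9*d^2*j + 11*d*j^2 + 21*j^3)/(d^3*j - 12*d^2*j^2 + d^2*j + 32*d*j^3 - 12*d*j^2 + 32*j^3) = (d^3 - 9*d^2*j + 11*d*j^2 + 21*j^3)/(j*(d^3 - 12*d^2*j + d^2 + 32*d*j^2 - 12*d*j + 32*j^2))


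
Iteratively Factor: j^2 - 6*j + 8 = (j - 2)*(j - 4)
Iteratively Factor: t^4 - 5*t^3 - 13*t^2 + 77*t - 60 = (t - 5)*(t^3 - 13*t + 12) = (t - 5)*(t + 4)*(t^2 - 4*t + 3) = (t - 5)*(t - 3)*(t + 4)*(t - 1)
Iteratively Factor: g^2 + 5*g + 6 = (g + 2)*(g + 3)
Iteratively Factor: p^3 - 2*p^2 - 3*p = (p)*(p^2 - 2*p - 3) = p*(p - 3)*(p + 1)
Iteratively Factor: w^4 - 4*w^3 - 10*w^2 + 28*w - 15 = (w + 3)*(w^3 - 7*w^2 + 11*w - 5) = (w - 1)*(w + 3)*(w^2 - 6*w + 5) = (w - 1)^2*(w + 3)*(w - 5)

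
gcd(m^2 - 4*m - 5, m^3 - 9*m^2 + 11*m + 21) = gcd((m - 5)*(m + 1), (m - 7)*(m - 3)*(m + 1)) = m + 1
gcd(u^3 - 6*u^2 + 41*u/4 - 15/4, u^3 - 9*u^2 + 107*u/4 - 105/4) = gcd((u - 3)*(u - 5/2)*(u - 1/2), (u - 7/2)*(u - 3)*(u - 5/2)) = u^2 - 11*u/2 + 15/2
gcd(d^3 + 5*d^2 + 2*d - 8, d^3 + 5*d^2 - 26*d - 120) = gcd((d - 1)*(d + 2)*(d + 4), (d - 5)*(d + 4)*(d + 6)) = d + 4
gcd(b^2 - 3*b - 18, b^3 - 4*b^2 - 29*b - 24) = b + 3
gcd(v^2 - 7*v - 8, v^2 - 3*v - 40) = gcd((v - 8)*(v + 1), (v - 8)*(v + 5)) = v - 8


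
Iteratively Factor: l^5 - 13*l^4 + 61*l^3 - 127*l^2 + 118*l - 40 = (l - 5)*(l^4 - 8*l^3 + 21*l^2 - 22*l + 8) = (l - 5)*(l - 1)*(l^3 - 7*l^2 + 14*l - 8) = (l - 5)*(l - 4)*(l - 1)*(l^2 - 3*l + 2) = (l - 5)*(l - 4)*(l - 1)^2*(l - 2)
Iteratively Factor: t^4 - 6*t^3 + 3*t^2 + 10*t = (t - 5)*(t^3 - t^2 - 2*t) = (t - 5)*(t + 1)*(t^2 - 2*t) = t*(t - 5)*(t + 1)*(t - 2)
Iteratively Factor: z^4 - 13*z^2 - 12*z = (z + 3)*(z^3 - 3*z^2 - 4*z) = (z - 4)*(z + 3)*(z^2 + z) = z*(z - 4)*(z + 3)*(z + 1)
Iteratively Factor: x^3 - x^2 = (x)*(x^2 - x) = x*(x - 1)*(x)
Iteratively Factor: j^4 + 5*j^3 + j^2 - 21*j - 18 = (j + 3)*(j^3 + 2*j^2 - 5*j - 6) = (j + 3)^2*(j^2 - j - 2) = (j + 1)*(j + 3)^2*(j - 2)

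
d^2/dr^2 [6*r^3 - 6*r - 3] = 36*r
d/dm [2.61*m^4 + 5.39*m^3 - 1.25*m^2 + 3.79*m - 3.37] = 10.44*m^3 + 16.17*m^2 - 2.5*m + 3.79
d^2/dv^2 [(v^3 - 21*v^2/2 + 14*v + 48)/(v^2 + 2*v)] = 6*(13*v^3 + 48*v^2 + 96*v + 64)/(v^3*(v^3 + 6*v^2 + 12*v + 8))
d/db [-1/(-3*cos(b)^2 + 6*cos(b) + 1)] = 6*(cos(b) - 1)*sin(b)/(-3*cos(b)^2 + 6*cos(b) + 1)^2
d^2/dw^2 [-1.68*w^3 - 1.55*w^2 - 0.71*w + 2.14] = -10.08*w - 3.1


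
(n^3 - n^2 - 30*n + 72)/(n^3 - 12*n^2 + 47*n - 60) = (n + 6)/(n - 5)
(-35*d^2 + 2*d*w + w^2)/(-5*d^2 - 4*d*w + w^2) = (7*d + w)/(d + w)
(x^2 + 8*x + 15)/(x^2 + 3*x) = (x + 5)/x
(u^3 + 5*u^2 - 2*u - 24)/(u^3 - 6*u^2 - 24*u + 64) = (u + 3)/(u - 8)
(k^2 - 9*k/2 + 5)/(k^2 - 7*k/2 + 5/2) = (k - 2)/(k - 1)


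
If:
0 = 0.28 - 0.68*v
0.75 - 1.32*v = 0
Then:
No Solution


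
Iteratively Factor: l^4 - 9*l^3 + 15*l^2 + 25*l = (l + 1)*(l^3 - 10*l^2 + 25*l) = (l - 5)*(l + 1)*(l^2 - 5*l) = (l - 5)^2*(l + 1)*(l)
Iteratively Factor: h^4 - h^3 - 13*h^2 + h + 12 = (h - 4)*(h^3 + 3*h^2 - h - 3) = (h - 4)*(h - 1)*(h^2 + 4*h + 3) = (h - 4)*(h - 1)*(h + 3)*(h + 1)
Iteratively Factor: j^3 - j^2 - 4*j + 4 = (j - 1)*(j^2 - 4) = (j - 1)*(j + 2)*(j - 2)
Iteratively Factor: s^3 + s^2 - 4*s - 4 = (s + 1)*(s^2 - 4) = (s + 1)*(s + 2)*(s - 2)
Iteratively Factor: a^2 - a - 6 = (a - 3)*(a + 2)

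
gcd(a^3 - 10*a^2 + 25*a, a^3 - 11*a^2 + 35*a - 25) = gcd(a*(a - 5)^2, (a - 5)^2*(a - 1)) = a^2 - 10*a + 25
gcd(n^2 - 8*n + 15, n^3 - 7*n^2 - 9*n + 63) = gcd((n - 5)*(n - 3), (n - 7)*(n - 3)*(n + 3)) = n - 3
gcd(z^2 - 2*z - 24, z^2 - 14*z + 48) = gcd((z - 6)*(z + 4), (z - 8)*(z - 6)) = z - 6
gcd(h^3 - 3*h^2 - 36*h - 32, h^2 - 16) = h + 4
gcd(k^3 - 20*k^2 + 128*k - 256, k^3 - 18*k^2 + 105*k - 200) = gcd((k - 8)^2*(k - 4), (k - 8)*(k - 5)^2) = k - 8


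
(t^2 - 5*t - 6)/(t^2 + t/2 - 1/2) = 2*(t - 6)/(2*t - 1)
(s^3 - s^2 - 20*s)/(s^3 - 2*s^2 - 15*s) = (s + 4)/(s + 3)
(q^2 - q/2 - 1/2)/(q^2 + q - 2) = (q + 1/2)/(q + 2)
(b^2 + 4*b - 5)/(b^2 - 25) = (b - 1)/(b - 5)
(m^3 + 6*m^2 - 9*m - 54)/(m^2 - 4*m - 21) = (m^2 + 3*m - 18)/(m - 7)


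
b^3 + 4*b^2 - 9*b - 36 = (b - 3)*(b + 3)*(b + 4)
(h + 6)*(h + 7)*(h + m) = h^3 + h^2*m + 13*h^2 + 13*h*m + 42*h + 42*m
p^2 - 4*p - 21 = (p - 7)*(p + 3)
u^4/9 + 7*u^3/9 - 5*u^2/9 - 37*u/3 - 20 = (u/3 + 1)^2*(u - 4)*(u + 5)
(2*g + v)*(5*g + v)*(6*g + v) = 60*g^3 + 52*g^2*v + 13*g*v^2 + v^3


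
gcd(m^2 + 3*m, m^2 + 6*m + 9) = m + 3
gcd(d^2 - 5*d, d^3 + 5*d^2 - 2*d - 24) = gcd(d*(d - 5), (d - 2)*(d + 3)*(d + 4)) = 1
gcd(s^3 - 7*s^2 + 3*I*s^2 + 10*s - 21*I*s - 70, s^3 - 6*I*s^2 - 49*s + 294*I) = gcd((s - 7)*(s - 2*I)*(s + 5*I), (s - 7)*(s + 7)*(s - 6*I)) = s - 7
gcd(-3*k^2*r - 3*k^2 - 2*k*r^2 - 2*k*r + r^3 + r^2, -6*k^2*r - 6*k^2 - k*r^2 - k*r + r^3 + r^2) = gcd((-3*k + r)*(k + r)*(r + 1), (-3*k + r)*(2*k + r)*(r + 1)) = -3*k*r - 3*k + r^2 + r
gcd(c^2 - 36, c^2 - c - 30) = c - 6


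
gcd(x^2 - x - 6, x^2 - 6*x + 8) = 1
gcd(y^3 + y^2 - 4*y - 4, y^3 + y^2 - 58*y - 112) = y + 2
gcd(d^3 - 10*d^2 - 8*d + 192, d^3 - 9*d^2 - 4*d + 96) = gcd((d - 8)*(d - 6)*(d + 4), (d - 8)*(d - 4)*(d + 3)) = d - 8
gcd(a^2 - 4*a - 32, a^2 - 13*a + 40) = a - 8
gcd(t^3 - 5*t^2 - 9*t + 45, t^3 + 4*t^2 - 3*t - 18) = t + 3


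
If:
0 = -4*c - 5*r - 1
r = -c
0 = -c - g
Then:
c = 1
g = -1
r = -1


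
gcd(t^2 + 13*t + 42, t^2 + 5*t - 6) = t + 6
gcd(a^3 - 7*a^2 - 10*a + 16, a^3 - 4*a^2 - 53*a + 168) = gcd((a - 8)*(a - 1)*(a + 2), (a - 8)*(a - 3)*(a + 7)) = a - 8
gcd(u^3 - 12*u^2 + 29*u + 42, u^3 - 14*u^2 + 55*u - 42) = u^2 - 13*u + 42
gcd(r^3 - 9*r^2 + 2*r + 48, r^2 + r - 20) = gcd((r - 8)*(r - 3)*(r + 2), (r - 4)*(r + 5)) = 1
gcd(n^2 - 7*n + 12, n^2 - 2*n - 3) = n - 3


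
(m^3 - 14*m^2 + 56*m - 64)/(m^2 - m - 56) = (m^2 - 6*m + 8)/(m + 7)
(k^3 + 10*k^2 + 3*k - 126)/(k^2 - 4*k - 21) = (-k^3 - 10*k^2 - 3*k + 126)/(-k^2 + 4*k + 21)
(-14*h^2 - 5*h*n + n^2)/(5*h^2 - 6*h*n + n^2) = (-14*h^2 - 5*h*n + n^2)/(5*h^2 - 6*h*n + n^2)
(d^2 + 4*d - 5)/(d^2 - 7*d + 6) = (d + 5)/(d - 6)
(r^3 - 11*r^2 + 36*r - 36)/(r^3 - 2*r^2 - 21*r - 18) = (r^2 - 5*r + 6)/(r^2 + 4*r + 3)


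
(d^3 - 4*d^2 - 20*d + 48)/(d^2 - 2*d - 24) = d - 2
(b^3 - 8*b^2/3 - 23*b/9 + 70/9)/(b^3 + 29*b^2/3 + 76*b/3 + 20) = (3*b^2 - 13*b + 14)/(3*(b^2 + 8*b + 12))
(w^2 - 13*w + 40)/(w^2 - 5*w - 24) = (w - 5)/(w + 3)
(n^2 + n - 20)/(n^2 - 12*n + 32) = (n + 5)/(n - 8)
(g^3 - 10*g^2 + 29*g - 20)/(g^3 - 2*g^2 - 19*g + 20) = (g - 4)/(g + 4)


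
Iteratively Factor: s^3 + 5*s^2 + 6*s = (s + 2)*(s^2 + 3*s) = s*(s + 2)*(s + 3)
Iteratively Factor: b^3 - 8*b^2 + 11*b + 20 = (b - 4)*(b^2 - 4*b - 5) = (b - 4)*(b + 1)*(b - 5)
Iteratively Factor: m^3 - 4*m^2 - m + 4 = (m + 1)*(m^2 - 5*m + 4) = (m - 1)*(m + 1)*(m - 4)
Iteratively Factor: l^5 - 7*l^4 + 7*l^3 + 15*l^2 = (l)*(l^4 - 7*l^3 + 7*l^2 + 15*l) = l^2*(l^3 - 7*l^2 + 7*l + 15) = l^2*(l + 1)*(l^2 - 8*l + 15) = l^2*(l - 3)*(l + 1)*(l - 5)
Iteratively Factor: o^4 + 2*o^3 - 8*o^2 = (o)*(o^3 + 2*o^2 - 8*o) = o*(o - 2)*(o^2 + 4*o) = o^2*(o - 2)*(o + 4)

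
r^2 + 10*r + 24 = (r + 4)*(r + 6)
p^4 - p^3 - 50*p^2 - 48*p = p*(p - 8)*(p + 1)*(p + 6)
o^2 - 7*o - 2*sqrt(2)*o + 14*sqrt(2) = (o - 7)*(o - 2*sqrt(2))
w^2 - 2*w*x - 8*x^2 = (w - 4*x)*(w + 2*x)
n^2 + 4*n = n*(n + 4)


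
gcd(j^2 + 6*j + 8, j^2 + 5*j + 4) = j + 4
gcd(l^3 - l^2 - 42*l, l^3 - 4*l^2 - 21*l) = l^2 - 7*l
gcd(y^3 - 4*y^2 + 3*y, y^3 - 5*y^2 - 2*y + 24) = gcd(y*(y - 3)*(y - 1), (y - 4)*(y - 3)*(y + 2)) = y - 3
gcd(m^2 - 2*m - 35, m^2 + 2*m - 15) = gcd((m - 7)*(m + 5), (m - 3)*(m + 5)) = m + 5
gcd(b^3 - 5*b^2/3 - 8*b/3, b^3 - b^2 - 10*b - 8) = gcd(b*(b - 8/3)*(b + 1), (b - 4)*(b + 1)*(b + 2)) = b + 1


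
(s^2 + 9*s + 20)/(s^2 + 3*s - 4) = (s + 5)/(s - 1)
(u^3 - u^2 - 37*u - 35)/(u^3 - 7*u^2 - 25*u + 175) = (u + 1)/(u - 5)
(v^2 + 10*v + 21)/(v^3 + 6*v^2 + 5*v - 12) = (v + 7)/(v^2 + 3*v - 4)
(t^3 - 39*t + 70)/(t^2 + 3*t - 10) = (t^2 + 2*t - 35)/(t + 5)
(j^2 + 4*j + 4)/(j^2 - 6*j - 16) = (j + 2)/(j - 8)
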